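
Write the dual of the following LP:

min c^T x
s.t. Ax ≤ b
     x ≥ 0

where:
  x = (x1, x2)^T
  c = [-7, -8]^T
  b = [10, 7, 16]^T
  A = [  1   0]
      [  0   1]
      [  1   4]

Primal min cᵀx s.t. Ax ≤ b, x ≥ 0  →  Dual max −bᵀy s.t. Aᵀy ≥ −c, y ≥ 0.

Maximize: z = -10y1 - 7y2 - 16y3

Subject to:
  y1 + y3 ≥ 7
  y2 + 4y3 ≥ 8
  y1, y2, y3 ≥ 0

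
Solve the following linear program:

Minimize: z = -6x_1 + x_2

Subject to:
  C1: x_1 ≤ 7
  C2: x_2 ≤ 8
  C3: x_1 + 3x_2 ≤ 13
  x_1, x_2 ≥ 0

Evaluate the objective at each vertex of the feasible region:
  z(0, 0) = 0
  z(7, 0) = -42  ←
  z(7, 2) = -40
  z(0, 4.333) = 4.333
The minimum is at x_1 = 7, x_2 = 0.

x_1 = 7, x_2 = 0, z = -42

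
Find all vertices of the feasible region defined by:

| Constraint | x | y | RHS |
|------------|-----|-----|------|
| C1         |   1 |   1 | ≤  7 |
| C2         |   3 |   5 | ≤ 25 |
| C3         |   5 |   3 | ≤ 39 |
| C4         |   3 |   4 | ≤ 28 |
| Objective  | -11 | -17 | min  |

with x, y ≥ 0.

(0, 0), (7, 0), (5, 2), (0, 5)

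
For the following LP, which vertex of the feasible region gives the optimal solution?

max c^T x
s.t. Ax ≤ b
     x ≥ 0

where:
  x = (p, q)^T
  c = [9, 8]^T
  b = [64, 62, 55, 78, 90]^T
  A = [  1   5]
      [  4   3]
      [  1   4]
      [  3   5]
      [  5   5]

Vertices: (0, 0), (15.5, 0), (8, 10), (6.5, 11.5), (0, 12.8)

Evaluate the objective at each vertex of the feasible region:
  z(0, 0) = 0
  z(15.5, 0) = 139.5
  z(8, 10) = 152  ←
  z(6.5, 11.5) = 150.5
  z(0, 12.8) = 102.4
The maximum is at p = 8, q = 10.

(8, 10)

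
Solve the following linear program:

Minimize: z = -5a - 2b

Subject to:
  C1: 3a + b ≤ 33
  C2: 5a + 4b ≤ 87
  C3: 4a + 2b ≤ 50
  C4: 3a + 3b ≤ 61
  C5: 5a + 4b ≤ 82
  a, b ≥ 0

Evaluate the objective at each vertex of the feasible region:
  z(0, 0) = 0
  z(11, 0) = -55
  z(8, 9) = -58  ←
  z(6, 13) = -56
  z(0.6667, 19.67) = -42.67
  z(0, 20.33) = -40.67
The minimum is at a = 8, b = 9.

a = 8, b = 9, z = -58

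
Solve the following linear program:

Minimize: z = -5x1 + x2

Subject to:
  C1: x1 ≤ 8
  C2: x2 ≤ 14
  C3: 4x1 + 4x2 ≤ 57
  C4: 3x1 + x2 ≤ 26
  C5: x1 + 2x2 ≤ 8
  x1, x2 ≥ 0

Evaluate the objective at each vertex of the feasible region:
  z(0, 0) = 0
  z(8, 0) = -40  ←
  z(0, 4) = 4
The minimum is at x1 = 8, x2 = 0.

x1 = 8, x2 = 0, z = -40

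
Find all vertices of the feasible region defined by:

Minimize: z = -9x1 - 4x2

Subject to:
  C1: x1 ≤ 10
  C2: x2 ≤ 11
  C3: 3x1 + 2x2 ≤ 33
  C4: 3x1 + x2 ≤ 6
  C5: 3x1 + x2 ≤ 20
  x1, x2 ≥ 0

(0, 0), (2, 0), (0, 6)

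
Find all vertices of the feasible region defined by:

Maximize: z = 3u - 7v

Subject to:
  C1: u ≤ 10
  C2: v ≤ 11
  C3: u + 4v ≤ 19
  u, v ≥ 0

(0, 0), (10, 0), (10, 2.25), (0, 4.75)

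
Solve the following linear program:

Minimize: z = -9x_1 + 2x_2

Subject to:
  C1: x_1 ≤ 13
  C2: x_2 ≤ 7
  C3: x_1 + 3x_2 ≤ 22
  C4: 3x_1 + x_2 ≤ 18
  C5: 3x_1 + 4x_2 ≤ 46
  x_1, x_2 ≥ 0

Evaluate the objective at each vertex of the feasible region:
  z(0, 0) = 0
  z(6, 0) = -54  ←
  z(4, 6) = -24
  z(1, 7) = 5
  z(0, 7) = 14
The minimum is at x_1 = 6, x_2 = 0.

x_1 = 6, x_2 = 0, z = -54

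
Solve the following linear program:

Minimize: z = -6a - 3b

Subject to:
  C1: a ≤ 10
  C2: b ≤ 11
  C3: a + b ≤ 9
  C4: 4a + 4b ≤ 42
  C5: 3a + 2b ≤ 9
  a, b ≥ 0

Evaluate the objective at each vertex of the feasible region:
  z(0, 0) = 0
  z(3, 0) = -18  ←
  z(0, 4.5) = -13.5
The minimum is at a = 3, b = 0.

a = 3, b = 0, z = -18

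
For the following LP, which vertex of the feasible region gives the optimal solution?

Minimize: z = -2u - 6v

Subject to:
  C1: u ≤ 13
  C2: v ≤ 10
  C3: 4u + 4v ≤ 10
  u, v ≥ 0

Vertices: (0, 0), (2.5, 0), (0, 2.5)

Evaluate the objective at each vertex of the feasible region:
  z(0, 0) = 0
  z(2.5, 0) = -5
  z(0, 2.5) = -15  ←
The minimum is at u = 0, v = 2.5.

(0, 2.5)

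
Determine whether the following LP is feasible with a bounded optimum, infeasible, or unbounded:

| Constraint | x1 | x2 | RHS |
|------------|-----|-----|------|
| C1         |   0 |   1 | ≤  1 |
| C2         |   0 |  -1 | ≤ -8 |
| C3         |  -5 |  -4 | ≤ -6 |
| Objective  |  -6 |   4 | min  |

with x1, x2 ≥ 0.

Infeasible (no feasible solution exists)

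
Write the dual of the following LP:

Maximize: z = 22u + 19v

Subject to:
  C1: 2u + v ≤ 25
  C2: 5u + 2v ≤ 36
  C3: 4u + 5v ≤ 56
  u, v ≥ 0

Primal max cᵀx s.t. Ax ≤ b, x ≥ 0  →  Dual min bᵀy s.t. Aᵀy ≥ c, y ≥ 0.

Minimize: z = 25y1 + 36y2 + 56y3

Subject to:
  2y1 + 5y2 + 4y3 ≥ 22
  y1 + 2y2 + 5y3 ≥ 19
  y1, y2, y3 ≥ 0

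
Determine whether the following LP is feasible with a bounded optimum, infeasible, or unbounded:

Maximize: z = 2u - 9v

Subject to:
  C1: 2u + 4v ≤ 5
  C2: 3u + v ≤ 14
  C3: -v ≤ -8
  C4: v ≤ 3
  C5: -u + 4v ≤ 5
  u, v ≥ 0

Infeasible (no feasible solution exists)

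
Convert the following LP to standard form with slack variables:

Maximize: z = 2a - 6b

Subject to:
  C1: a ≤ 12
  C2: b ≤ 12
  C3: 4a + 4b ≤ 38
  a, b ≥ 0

max z = 2a - 6b

s.t.
  a + s1 = 12
  b + s2 = 12
  4a + 4b + s3 = 38
  a, b, s1, s2, s3 ≥ 0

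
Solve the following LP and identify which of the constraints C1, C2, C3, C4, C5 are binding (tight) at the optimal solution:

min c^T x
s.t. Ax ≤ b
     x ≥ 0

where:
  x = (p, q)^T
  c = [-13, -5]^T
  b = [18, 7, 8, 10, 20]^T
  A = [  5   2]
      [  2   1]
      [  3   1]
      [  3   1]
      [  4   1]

At p = 1, q = 5, compute slack b - a·x for each constraint:
  C1: 18 − 15 = 3  (slack)
  C2: 7 − 7 = 0  (binding)
  C3: 8 − 8 = 0  (binding)
  C4: 10 − 8 = 2  (slack)
  C5: 20 − 9 = 11  (slack)

Optimal: p = 1, q = 5
Binding: C2, C3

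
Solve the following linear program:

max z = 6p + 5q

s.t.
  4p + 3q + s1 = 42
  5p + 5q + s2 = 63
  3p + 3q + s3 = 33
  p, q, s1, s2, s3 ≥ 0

Evaluate the objective at each vertex of the feasible region:
  z(0, 0) = 0
  z(10.5, 0) = 63
  z(9, 2) = 64  ←
  z(0, 11) = 55
The maximum is at p = 9, q = 2.

p = 9, q = 2, z = 64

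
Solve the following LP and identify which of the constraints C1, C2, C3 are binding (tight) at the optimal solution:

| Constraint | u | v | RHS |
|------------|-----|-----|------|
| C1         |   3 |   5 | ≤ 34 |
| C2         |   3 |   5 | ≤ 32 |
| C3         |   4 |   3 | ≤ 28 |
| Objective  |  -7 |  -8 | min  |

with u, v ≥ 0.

At u = 4, v = 4, compute slack b - a·x for each constraint:
  C1: 34 − 32 = 2  (slack)
  C2: 32 − 32 = 0  (binding)
  C3: 28 − 28 = 0  (binding)

Optimal: u = 4, v = 4
Binding: C2, C3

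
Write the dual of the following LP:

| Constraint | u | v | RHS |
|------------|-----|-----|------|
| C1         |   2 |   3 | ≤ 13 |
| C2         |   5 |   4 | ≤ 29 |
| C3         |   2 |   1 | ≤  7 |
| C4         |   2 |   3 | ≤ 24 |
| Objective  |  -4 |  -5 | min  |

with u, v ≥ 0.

Primal min cᵀx s.t. Ax ≤ b, x ≥ 0  →  Dual max −bᵀy s.t. Aᵀy ≥ −c, y ≥ 0.

Maximize: z = -13y1 - 29y2 - 7y3 - 24y4

Subject to:
  2y1 + 5y2 + 2y3 + 2y4 ≥ 4
  3y1 + 4y2 + y3 + 3y4 ≥ 5
  y1, y2, y3, y4 ≥ 0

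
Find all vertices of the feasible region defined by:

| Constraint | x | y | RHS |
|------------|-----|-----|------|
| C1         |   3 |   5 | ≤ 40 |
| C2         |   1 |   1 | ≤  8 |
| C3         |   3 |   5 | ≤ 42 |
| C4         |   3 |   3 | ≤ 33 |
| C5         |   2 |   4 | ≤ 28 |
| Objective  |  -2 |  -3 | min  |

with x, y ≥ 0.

(0, 0), (8, 0), (2, 6), (0, 7)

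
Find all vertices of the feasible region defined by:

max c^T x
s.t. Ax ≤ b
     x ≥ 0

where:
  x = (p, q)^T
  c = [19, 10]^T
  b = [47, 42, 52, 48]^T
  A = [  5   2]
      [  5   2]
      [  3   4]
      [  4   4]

(0, 0), (8.4, 0), (6, 6), (0, 12)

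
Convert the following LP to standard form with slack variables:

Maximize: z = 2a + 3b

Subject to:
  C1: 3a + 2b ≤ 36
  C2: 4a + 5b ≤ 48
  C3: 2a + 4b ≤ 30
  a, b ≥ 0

max z = 2a + 3b

s.t.
  3a + 2b + s1 = 36
  4a + 5b + s2 = 48
  2a + 4b + s3 = 30
  a, b, s1, s2, s3 ≥ 0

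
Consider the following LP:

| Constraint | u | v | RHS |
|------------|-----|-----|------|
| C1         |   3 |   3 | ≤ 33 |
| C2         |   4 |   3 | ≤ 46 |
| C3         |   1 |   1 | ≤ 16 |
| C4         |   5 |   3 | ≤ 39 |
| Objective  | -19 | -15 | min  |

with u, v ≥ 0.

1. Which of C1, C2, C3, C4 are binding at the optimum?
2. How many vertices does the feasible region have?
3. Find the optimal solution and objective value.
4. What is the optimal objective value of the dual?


1. C1, C4
2. 4
3. u = 3, v = 8, z = -177
4. -177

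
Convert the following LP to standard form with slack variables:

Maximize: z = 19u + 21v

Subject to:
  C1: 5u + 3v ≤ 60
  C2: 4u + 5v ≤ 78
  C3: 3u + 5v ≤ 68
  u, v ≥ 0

max z = 19u + 21v

s.t.
  5u + 3v + s1 = 60
  4u + 5v + s2 = 78
  3u + 5v + s3 = 68
  u, v, s1, s2, s3 ≥ 0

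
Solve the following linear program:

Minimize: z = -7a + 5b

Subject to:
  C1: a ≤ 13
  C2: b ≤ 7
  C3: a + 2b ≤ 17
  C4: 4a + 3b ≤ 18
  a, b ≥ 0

Evaluate the objective at each vertex of the feasible region:
  z(0, 0) = 0
  z(4.5, 0) = -31.5  ←
  z(0, 6) = 30
The minimum is at a = 4.5, b = 0.

a = 4.5, b = 0, z = -31.5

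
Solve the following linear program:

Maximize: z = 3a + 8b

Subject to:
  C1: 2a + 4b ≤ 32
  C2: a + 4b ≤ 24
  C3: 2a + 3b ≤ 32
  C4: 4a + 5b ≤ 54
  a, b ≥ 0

Evaluate the objective at each vertex of the feasible region:
  z(0, 0) = 0
  z(13.5, 0) = 40.5
  z(9.333, 3.333) = 54.67
  z(8, 4) = 56  ←
  z(0, 6) = 48
The maximum is at a = 8, b = 4.

a = 8, b = 4, z = 56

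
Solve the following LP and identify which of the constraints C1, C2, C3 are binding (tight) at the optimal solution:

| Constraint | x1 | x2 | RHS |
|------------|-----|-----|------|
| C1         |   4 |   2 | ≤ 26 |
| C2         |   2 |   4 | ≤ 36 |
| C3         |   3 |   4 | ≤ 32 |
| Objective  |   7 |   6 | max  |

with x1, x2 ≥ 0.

At x1 = 4, x2 = 5, compute slack b - a·x for each constraint:
  C1: 26 − 26 = 0  (binding)
  C2: 36 − 28 = 8  (slack)
  C3: 32 − 32 = 0  (binding)

Optimal: x1 = 4, x2 = 5
Binding: C1, C3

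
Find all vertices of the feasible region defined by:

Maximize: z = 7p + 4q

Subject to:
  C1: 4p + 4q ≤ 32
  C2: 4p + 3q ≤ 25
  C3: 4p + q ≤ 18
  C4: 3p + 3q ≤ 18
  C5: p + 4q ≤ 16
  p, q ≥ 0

(0, 0), (4.5, 0), (4, 2), (2.667, 3.333), (0, 4)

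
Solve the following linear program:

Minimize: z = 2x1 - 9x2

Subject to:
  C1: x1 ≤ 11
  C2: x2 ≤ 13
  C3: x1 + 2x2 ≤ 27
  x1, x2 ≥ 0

Evaluate the objective at each vertex of the feasible region:
  z(0, 0) = 0
  z(11, 0) = 22
  z(11, 8) = -50
  z(1, 13) = -115
  z(0, 13) = -117  ←
The minimum is at x1 = 0, x2 = 13.

x1 = 0, x2 = 13, z = -117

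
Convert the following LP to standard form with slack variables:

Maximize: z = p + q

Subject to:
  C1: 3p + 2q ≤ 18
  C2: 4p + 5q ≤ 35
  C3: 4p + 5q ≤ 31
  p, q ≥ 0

max z = p + q

s.t.
  3p + 2q + s1 = 18
  4p + 5q + s2 = 35
  4p + 5q + s3 = 31
  p, q, s1, s2, s3 ≥ 0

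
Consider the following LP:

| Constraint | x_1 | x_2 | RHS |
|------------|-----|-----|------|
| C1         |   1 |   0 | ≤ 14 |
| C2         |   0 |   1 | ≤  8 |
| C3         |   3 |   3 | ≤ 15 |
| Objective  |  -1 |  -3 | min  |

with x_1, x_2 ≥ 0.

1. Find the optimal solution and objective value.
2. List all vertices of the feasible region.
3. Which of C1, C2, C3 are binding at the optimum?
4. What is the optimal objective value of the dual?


1. x_1 = 0, x_2 = 5, z = -15
2. (0, 0), (5, 0), (0, 5)
3. C3
4. -15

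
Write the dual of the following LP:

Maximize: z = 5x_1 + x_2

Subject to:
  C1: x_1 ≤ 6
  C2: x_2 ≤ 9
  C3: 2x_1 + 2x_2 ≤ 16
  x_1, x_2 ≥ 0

Primal max cᵀx s.t. Ax ≤ b, x ≥ 0  →  Dual min bᵀy s.t. Aᵀy ≥ c, y ≥ 0.

Minimize: z = 6y1 + 9y2 + 16y3

Subject to:
  y1 + 2y3 ≥ 5
  y2 + 2y3 ≥ 1
  y1, y2, y3 ≥ 0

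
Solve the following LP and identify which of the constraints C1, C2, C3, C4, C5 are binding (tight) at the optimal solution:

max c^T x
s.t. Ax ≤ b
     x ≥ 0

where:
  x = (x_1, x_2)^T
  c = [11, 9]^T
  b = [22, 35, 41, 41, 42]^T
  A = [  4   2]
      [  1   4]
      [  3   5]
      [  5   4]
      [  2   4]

At x_1 = 2, x_2 = 7, compute slack b - a·x for each constraint:
  C1: 22 − 22 = 0  (binding)
  C2: 35 − 30 = 5  (slack)
  C3: 41 − 41 = 0  (binding)
  C4: 41 − 38 = 3  (slack)
  C5: 42 − 32 = 10  (slack)

Optimal: x_1 = 2, x_2 = 7
Binding: C1, C3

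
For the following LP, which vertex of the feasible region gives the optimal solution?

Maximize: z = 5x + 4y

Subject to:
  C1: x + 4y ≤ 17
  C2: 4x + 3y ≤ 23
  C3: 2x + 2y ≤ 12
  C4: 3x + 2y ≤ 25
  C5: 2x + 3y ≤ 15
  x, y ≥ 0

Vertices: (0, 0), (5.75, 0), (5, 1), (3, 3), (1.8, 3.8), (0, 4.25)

Evaluate the objective at each vertex of the feasible region:
  z(0, 0) = 0
  z(5.75, 0) = 28.75
  z(5, 1) = 29  ←
  z(3, 3) = 27
  z(1.8, 3.8) = 24.2
  z(0, 4.25) = 17
The maximum is at x = 5, y = 1.

(5, 1)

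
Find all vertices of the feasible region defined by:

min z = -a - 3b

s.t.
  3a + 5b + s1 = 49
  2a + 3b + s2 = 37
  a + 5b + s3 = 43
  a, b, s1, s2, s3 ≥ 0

(0, 0), (16.33, 0), (3, 8), (0, 8.6)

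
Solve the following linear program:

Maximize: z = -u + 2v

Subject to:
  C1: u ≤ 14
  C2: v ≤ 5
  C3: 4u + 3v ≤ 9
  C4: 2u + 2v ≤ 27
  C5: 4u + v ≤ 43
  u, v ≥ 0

Evaluate the objective at each vertex of the feasible region:
  z(0, 0) = 0
  z(2.25, 0) = -2.25
  z(0, 3) = 6  ←
The maximum is at u = 0, v = 3.

u = 0, v = 3, z = 6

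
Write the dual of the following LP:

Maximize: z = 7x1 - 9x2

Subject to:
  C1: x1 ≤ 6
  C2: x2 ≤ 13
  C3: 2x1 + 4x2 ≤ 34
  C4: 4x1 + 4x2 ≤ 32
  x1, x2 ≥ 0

Primal max cᵀx s.t. Ax ≤ b, x ≥ 0  →  Dual min bᵀy s.t. Aᵀy ≥ c, y ≥ 0.

Minimize: z = 6y1 + 13y2 + 34y3 + 32y4

Subject to:
  y1 + 2y3 + 4y4 ≥ 7
  y2 + 4y3 + 4y4 ≥ -9
  y1, y2, y3, y4 ≥ 0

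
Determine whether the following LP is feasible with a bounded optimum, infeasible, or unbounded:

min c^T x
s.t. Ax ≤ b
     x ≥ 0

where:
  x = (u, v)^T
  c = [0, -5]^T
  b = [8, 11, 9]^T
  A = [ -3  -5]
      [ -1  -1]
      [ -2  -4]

Unbounded (objective can decrease without bound)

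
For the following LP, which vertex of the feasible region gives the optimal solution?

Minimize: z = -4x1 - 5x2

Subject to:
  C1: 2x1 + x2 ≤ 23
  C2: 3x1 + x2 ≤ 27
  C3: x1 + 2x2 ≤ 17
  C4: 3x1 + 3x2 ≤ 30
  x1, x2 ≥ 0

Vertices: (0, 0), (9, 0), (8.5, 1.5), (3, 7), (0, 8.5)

Evaluate the objective at each vertex of the feasible region:
  z(0, 0) = 0
  z(9, 0) = -36
  z(8.5, 1.5) = -41.5
  z(3, 7) = -47  ←
  z(0, 8.5) = -42.5
The minimum is at x1 = 3, x2 = 7.

(3, 7)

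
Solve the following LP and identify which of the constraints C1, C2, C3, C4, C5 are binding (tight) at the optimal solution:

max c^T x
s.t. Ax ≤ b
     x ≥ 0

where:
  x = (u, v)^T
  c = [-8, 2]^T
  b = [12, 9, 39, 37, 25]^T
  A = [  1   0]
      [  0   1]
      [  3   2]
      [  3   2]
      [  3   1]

At u = 0, v = 9, compute slack b - a·x for each constraint:
  C1: 12 − 0 = 12  (slack)
  C2: 9 − 9 = 0  (binding)
  C3: 39 − 18 = 21  (slack)
  C4: 37 − 18 = 19  (slack)
  C5: 25 − 9 = 16  (slack)

Optimal: u = 0, v = 9
Binding: C2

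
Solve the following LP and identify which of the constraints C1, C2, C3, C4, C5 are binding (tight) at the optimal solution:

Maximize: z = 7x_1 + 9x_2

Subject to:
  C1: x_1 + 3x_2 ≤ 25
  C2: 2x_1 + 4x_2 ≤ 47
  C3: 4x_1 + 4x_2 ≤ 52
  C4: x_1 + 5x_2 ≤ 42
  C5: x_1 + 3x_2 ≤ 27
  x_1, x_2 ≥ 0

At x_1 = 7, x_2 = 6, compute slack b - a·x for each constraint:
  C1: 25 − 25 = 0  (binding)
  C2: 47 − 38 = 9  (slack)
  C3: 52 − 52 = 0  (binding)
  C4: 42 − 37 = 5  (slack)
  C5: 27 − 25 = 2  (slack)

Optimal: x_1 = 7, x_2 = 6
Binding: C1, C3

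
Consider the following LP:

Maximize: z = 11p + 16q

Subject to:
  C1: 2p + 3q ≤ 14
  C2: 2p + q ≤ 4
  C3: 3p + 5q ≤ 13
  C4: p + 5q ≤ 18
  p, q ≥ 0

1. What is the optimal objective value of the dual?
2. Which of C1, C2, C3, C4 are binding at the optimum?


1. 43
2. C2, C3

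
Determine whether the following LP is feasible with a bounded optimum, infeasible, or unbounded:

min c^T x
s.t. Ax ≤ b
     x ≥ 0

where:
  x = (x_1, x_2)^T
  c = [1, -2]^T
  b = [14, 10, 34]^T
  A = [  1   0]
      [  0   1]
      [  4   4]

Feasible with a bounded optimal solution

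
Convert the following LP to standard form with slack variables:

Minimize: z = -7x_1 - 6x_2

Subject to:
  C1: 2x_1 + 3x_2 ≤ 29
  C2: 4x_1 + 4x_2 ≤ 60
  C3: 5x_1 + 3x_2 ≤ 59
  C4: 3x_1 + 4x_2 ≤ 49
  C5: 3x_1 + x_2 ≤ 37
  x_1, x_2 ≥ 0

min z = -7x_1 - 6x_2

s.t.
  2x_1 + 3x_2 + s1 = 29
  4x_1 + 4x_2 + s2 = 60
  5x_1 + 3x_2 + s3 = 59
  3x_1 + 4x_2 + s4 = 49
  3x_1 + x_2 + s5 = 37
  x_1, x_2, s1, s2, s3, s4, s5 ≥ 0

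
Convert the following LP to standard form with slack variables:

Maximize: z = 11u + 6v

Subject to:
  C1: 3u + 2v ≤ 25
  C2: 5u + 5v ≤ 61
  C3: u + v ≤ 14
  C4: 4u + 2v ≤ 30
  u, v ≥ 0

max z = 11u + 6v

s.t.
  3u + 2v + s1 = 25
  5u + 5v + s2 = 61
  u + v + s3 = 14
  4u + 2v + s4 = 30
  u, v, s1, s2, s3, s4 ≥ 0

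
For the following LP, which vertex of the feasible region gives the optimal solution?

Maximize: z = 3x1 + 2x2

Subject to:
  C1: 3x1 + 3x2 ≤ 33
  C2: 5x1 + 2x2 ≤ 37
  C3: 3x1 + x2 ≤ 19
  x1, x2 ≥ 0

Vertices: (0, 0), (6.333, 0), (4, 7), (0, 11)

Evaluate the objective at each vertex of the feasible region:
  z(0, 0) = 0
  z(6.333, 0) = 19
  z(4, 7) = 26  ←
  z(0, 11) = 22
The maximum is at x1 = 4, x2 = 7.

(4, 7)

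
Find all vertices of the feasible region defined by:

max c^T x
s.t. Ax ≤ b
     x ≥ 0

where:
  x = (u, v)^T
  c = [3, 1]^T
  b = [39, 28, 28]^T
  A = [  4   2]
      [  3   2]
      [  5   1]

(0, 0), (5.6, 0), (4, 8), (0, 14)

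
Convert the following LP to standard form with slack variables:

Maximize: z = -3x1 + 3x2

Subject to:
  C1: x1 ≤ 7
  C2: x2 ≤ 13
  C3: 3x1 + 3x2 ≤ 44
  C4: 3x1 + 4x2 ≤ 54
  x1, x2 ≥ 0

max z = -3x1 + 3x2

s.t.
  x1 + s1 = 7
  x2 + s2 = 13
  3x1 + 3x2 + s3 = 44
  3x1 + 4x2 + s4 = 54
  x1, x2, s1, s2, s3, s4 ≥ 0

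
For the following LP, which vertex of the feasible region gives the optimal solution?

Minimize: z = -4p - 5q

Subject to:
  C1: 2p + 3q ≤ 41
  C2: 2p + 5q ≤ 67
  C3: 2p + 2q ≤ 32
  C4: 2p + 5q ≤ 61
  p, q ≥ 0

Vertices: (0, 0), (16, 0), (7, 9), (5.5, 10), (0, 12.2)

Evaluate the objective at each vertex of the feasible region:
  z(0, 0) = 0
  z(16, 0) = -64
  z(7, 9) = -73  ←
  z(5.5, 10) = -72
  z(0, 12.2) = -61
The minimum is at p = 7, q = 9.

(7, 9)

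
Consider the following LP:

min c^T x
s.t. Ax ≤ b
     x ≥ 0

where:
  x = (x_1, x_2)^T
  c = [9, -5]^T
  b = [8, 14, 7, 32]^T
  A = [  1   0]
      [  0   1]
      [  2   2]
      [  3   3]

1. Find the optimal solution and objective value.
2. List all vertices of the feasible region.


1. x_1 = 0, x_2 = 3.5, z = -17.5
2. (0, 0), (3.5, 0), (0, 3.5)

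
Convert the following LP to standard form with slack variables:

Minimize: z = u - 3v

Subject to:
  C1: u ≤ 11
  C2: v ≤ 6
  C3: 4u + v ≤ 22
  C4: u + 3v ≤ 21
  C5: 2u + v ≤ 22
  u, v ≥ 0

min z = u - 3v

s.t.
  u + s1 = 11
  v + s2 = 6
  4u + v + s3 = 22
  u + 3v + s4 = 21
  2u + v + s5 = 22
  u, v, s1, s2, s3, s4, s5 ≥ 0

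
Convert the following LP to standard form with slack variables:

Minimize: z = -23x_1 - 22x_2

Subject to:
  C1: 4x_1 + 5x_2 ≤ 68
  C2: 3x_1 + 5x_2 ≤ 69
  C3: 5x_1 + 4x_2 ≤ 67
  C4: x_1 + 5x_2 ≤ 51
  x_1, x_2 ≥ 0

min z = -23x_1 - 22x_2

s.t.
  4x_1 + 5x_2 + s1 = 68
  3x_1 + 5x_2 + s2 = 69
  5x_1 + 4x_2 + s3 = 67
  x_1 + 5x_2 + s4 = 51
  x_1, x_2, s1, s2, s3, s4 ≥ 0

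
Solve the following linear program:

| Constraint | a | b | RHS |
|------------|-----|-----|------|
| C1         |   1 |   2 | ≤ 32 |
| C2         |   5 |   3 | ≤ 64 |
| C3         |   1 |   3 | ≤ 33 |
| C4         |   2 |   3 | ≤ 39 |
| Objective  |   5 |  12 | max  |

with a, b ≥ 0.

Evaluate the objective at each vertex of the feasible region:
  z(0, 0) = 0
  z(12.8, 0) = 64
  z(8.333, 7.444) = 131
  z(6, 9) = 138  ←
  z(0, 11) = 132
The maximum is at a = 6, b = 9.

a = 6, b = 9, z = 138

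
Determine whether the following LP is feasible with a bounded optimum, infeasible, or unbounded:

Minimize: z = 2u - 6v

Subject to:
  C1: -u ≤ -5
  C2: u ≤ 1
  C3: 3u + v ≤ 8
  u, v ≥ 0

Infeasible (no feasible solution exists)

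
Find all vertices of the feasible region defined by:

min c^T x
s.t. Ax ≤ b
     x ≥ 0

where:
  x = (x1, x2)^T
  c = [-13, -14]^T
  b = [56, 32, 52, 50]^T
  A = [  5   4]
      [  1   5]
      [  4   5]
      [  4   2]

(0, 0), (11.2, 0), (8, 4), (6.667, 5.067), (0, 6.4)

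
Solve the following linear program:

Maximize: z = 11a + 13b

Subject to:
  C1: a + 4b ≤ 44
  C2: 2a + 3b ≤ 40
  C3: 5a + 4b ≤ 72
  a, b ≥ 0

Evaluate the objective at each vertex of the feasible region:
  z(0, 0) = 0
  z(14.4, 0) = 158.4
  z(8, 8) = 192  ←
  z(5.6, 9.6) = 186.4
  z(0, 11) = 143
The maximum is at a = 8, b = 8.

a = 8, b = 8, z = 192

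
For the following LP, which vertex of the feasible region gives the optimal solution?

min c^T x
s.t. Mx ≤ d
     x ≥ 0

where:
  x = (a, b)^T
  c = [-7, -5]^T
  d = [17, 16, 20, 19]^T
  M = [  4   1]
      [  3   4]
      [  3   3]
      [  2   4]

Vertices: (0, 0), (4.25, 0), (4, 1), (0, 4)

Evaluate the objective at each vertex of the feasible region:
  z(0, 0) = 0
  z(4.25, 0) = -29.75
  z(4, 1) = -33  ←
  z(0, 4) = -20
The minimum is at a = 4, b = 1.

(4, 1)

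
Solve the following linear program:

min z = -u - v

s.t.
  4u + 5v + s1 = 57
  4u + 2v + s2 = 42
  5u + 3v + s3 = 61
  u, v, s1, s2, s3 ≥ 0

Evaluate the objective at each vertex of the feasible region:
  z(0, 0) = 0
  z(10.5, 0) = -10.5
  z(8, 5) = -13  ←
  z(0, 11.4) = -11.4
The minimum is at u = 8, v = 5.

u = 8, v = 5, z = -13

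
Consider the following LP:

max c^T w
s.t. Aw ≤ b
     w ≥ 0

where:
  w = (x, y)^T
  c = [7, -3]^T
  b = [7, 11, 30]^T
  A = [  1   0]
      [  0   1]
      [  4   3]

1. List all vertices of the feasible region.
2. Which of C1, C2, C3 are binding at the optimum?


1. (0, 0), (7, 0), (7, 0.6667), (0, 10)
2. C1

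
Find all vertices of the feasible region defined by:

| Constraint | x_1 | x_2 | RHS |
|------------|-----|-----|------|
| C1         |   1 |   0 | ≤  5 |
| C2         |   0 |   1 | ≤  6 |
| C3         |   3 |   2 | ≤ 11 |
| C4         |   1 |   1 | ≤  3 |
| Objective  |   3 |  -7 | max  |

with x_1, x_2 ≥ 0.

(0, 0), (3, 0), (0, 3)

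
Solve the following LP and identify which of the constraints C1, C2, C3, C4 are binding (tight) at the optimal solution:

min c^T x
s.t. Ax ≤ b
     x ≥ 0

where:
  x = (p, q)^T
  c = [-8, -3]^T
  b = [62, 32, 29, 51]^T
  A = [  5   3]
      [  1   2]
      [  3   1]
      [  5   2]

At p = 7, q = 8, compute slack b - a·x for each constraint:
  C1: 62 − 59 = 3  (slack)
  C2: 32 − 23 = 9  (slack)
  C3: 29 − 29 = 0  (binding)
  C4: 51 − 51 = 0  (binding)

Optimal: p = 7, q = 8
Binding: C3, C4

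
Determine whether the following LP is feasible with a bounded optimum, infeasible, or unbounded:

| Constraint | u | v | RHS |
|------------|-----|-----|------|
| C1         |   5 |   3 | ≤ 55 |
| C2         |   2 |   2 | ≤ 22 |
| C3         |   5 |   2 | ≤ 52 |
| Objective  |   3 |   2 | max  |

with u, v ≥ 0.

Feasible with a bounded optimal solution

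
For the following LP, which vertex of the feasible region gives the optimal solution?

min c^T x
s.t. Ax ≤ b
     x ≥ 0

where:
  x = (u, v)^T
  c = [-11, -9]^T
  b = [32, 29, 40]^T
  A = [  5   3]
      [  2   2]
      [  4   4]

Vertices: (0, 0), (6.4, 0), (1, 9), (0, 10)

Evaluate the objective at each vertex of the feasible region:
  z(0, 0) = 0
  z(6.4, 0) = -70.4
  z(1, 9) = -92  ←
  z(0, 10) = -90
The minimum is at u = 1, v = 9.

(1, 9)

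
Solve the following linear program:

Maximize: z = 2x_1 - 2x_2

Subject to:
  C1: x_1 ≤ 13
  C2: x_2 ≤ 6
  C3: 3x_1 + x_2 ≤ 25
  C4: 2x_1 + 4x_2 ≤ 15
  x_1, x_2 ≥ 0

Evaluate the objective at each vertex of the feasible region:
  z(0, 0) = 0
  z(7.5, 0) = 15  ←
  z(0, 3.75) = -7.5
The maximum is at x_1 = 7.5, x_2 = 0.

x_1 = 7.5, x_2 = 0, z = 15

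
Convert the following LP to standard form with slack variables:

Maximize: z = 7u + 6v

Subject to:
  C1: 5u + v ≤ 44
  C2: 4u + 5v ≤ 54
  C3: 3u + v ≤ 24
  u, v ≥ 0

max z = 7u + 6v

s.t.
  5u + v + s1 = 44
  4u + 5v + s2 = 54
  3u + v + s3 = 24
  u, v, s1, s2, s3 ≥ 0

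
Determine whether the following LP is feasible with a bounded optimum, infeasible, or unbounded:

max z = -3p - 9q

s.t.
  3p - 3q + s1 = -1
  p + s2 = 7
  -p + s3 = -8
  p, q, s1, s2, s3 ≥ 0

Infeasible (no feasible solution exists)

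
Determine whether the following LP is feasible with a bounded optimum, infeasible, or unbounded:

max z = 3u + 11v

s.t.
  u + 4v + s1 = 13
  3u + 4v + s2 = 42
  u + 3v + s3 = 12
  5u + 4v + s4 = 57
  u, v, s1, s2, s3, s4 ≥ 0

Feasible with a bounded optimal solution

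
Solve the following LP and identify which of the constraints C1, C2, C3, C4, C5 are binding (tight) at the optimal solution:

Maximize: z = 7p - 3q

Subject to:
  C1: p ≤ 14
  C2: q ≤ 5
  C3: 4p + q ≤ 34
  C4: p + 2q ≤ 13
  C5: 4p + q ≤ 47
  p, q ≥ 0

At p = 8.5, q = 0, compute slack b - a·x for each constraint:
  C1: 14 − 8.5 = 5.5  (slack)
  C2: 5 − 0 = 5  (slack)
  C3: 34 − 34 = 0  (binding)
  C4: 13 − 8.5 = 4.5  (slack)
  C5: 47 − 34 = 13  (slack)

Optimal: p = 8.5, q = 0
Binding: C3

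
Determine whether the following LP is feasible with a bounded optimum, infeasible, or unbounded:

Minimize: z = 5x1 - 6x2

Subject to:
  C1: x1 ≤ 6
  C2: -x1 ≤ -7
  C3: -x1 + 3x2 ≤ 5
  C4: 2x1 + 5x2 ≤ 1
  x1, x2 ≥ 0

Infeasible (no feasible solution exists)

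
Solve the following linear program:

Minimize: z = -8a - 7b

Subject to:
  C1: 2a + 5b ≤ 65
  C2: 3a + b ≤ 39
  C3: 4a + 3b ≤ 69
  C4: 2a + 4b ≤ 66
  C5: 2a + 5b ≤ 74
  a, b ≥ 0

Evaluate the objective at each vertex of the feasible region:
  z(0, 0) = 0
  z(13, 0) = -104
  z(10, 9) = -143  ←
  z(0, 13) = -91
The minimum is at a = 10, b = 9.

a = 10, b = 9, z = -143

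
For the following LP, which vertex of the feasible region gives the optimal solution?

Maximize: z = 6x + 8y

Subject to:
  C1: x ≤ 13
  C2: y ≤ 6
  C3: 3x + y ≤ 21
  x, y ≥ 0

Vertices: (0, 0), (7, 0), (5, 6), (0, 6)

Evaluate the objective at each vertex of the feasible region:
  z(0, 0) = 0
  z(7, 0) = 42
  z(5, 6) = 78  ←
  z(0, 6) = 48
The maximum is at x = 5, y = 6.

(5, 6)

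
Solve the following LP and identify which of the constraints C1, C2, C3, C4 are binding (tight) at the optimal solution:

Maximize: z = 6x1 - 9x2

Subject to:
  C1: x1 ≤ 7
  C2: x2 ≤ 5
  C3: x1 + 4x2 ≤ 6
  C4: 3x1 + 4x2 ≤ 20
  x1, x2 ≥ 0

At x1 = 6, x2 = 0, compute slack b - a·x for each constraint:
  C1: 7 − 6 = 1  (slack)
  C2: 5 − 0 = 5  (slack)
  C3: 6 − 6 = 0  (binding)
  C4: 20 − 18 = 2  (slack)

Optimal: x1 = 6, x2 = 0
Binding: C3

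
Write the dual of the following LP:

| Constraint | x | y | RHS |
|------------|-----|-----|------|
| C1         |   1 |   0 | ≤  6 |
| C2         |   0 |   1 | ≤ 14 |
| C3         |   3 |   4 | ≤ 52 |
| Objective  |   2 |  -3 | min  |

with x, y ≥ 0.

Primal min cᵀx s.t. Ax ≤ b, x ≥ 0  →  Dual max −bᵀy s.t. Aᵀy ≥ −c, y ≥ 0.

Maximize: z = -6y1 - 14y2 - 52y3

Subject to:
  y1 + 3y3 ≥ -2
  y2 + 4y3 ≥ 3
  y1, y2, y3 ≥ 0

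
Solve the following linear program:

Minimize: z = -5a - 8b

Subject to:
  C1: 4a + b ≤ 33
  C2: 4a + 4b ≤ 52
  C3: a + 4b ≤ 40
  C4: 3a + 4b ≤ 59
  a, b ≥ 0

Evaluate the objective at each vertex of the feasible region:
  z(0, 0) = 0
  z(8.25, 0) = -41.25
  z(6.667, 6.333) = -84
  z(4, 9) = -92  ←
  z(0, 10) = -80
The minimum is at a = 4, b = 9.

a = 4, b = 9, z = -92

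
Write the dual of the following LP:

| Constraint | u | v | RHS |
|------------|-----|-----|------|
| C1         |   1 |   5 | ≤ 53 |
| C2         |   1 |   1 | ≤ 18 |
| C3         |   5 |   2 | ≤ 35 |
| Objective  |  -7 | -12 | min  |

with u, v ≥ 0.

Primal min cᵀx s.t. Ax ≤ b, x ≥ 0  →  Dual max −bᵀy s.t. Aᵀy ≥ −c, y ≥ 0.

Maximize: z = -53y1 - 18y2 - 35y3

Subject to:
  y1 + y2 + 5y3 ≥ 7
  5y1 + y2 + 2y3 ≥ 12
  y1, y2, y3 ≥ 0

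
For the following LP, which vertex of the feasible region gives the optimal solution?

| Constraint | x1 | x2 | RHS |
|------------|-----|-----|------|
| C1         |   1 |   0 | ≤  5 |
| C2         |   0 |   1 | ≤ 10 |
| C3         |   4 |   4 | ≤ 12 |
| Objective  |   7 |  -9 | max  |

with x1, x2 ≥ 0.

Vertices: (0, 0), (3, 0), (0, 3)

Evaluate the objective at each vertex of the feasible region:
  z(0, 0) = 0
  z(3, 0) = 21  ←
  z(0, 3) = -27
The maximum is at x1 = 3, x2 = 0.

(3, 0)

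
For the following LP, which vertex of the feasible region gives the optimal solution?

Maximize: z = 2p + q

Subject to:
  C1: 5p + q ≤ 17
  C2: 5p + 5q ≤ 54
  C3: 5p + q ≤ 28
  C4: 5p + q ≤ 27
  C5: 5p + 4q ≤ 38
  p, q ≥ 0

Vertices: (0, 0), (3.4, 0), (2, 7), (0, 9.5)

Evaluate the objective at each vertex of the feasible region:
  z(0, 0) = 0
  z(3.4, 0) = 6.8
  z(2, 7) = 11  ←
  z(0, 9.5) = 9.5
The maximum is at p = 2, q = 7.

(2, 7)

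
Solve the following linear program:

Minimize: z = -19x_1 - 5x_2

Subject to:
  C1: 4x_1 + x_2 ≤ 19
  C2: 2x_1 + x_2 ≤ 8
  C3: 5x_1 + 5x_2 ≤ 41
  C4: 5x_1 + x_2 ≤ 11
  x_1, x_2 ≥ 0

Evaluate the objective at each vertex of the feasible region:
  z(0, 0) = 0
  z(2.2, 0) = -41.8
  z(1, 6) = -49  ←
  z(0, 8) = -40
The minimum is at x_1 = 1, x_2 = 6.

x_1 = 1, x_2 = 6, z = -49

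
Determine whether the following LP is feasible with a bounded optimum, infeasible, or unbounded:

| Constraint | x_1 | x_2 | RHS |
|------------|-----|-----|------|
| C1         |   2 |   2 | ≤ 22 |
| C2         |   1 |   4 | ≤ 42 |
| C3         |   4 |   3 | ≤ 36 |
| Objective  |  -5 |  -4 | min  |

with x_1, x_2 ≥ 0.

Feasible with a bounded optimal solution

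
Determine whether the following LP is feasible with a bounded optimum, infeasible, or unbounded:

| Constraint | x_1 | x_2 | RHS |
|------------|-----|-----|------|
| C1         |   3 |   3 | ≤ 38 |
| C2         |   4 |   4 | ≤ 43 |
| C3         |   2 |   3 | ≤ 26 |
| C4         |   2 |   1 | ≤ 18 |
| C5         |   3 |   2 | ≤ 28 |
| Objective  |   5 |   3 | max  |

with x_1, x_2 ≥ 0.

Feasible with a bounded optimal solution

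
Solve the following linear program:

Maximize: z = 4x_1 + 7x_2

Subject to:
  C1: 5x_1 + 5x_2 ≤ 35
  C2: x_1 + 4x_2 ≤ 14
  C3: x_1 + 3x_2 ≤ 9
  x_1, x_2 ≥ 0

Evaluate the objective at each vertex of the feasible region:
  z(0, 0) = 0
  z(7, 0) = 28
  z(6, 1) = 31  ←
  z(0, 3) = 21
The maximum is at x_1 = 6, x_2 = 1.

x_1 = 6, x_2 = 1, z = 31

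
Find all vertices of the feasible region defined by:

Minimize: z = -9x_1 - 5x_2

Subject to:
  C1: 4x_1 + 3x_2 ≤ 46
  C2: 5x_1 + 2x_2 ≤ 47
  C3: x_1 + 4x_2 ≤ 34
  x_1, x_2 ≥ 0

(0, 0), (9.4, 0), (7, 6), (6.308, 6.923), (0, 8.5)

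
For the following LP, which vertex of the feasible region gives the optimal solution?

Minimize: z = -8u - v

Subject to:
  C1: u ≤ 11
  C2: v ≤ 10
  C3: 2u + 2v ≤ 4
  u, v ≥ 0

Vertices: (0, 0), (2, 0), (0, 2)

Evaluate the objective at each vertex of the feasible region:
  z(0, 0) = 0
  z(2, 0) = -16  ←
  z(0, 2) = -2
The minimum is at u = 2, v = 0.

(2, 0)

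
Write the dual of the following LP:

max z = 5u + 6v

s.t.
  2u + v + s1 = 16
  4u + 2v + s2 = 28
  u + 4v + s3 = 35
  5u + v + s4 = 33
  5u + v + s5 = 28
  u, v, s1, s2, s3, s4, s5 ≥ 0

Primal max cᵀx s.t. Ax ≤ b, x ≥ 0  →  Dual min bᵀy s.t. Aᵀy ≥ c, y ≥ 0.

Minimize: z = 16y1 + 28y2 + 35y3 + 33y4 + 28y5

Subject to:
  2y1 + 4y2 + y3 + 5y4 + 5y5 ≥ 5
  y1 + 2y2 + 4y3 + y4 + y5 ≥ 6
  y1, y2, y3, y4, y5 ≥ 0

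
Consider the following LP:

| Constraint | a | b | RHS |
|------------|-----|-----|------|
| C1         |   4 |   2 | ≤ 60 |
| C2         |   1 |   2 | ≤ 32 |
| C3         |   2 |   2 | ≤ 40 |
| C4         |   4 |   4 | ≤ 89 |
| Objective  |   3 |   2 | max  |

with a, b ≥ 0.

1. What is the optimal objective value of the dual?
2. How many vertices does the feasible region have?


1. 50
2. 5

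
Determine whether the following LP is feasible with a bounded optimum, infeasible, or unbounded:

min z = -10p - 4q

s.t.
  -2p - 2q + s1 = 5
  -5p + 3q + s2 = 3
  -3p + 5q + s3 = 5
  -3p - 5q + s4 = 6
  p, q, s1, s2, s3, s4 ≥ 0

Unbounded (objective can decrease without bound)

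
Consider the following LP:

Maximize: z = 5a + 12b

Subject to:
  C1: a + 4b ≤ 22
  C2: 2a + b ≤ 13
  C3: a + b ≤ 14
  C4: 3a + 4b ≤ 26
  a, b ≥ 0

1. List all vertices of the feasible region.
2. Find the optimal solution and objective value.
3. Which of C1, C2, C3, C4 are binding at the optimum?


1. (0, 0), (6.5, 0), (5.2, 2.6), (2, 5), (0, 5.5)
2. a = 2, b = 5, z = 70
3. C1, C4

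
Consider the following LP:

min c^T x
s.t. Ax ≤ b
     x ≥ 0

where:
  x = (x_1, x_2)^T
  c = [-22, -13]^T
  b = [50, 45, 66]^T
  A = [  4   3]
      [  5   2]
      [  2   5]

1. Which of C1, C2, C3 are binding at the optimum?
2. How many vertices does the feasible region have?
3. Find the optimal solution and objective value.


1. C1, C2
2. 5
3. x_1 = 5, x_2 = 10, z = -240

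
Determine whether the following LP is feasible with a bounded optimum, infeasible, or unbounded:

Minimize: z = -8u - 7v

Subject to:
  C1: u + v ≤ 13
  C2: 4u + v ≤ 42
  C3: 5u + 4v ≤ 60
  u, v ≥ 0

Feasible with a bounded optimal solution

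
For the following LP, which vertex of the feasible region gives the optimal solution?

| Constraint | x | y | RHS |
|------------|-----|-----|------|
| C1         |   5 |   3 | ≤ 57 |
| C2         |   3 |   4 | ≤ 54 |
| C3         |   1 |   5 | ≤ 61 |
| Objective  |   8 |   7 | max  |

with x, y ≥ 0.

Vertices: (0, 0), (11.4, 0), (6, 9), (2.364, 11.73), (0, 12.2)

Evaluate the objective at each vertex of the feasible region:
  z(0, 0) = 0
  z(11.4, 0) = 91.2
  z(6, 9) = 111  ←
  z(2.364, 11.73) = 101
  z(0, 12.2) = 85.4
The maximum is at x = 6, y = 9.

(6, 9)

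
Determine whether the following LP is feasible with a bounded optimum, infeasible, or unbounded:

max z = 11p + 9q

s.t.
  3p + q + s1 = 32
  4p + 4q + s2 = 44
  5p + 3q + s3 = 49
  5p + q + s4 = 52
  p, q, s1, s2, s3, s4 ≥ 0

Feasible with a bounded optimal solution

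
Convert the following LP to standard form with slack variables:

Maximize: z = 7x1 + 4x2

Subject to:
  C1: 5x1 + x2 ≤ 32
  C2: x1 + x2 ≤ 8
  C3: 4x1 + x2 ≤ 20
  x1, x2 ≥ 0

max z = 7x1 + 4x2

s.t.
  5x1 + x2 + s1 = 32
  x1 + x2 + s2 = 8
  4x1 + x2 + s3 = 20
  x1, x2, s1, s2, s3 ≥ 0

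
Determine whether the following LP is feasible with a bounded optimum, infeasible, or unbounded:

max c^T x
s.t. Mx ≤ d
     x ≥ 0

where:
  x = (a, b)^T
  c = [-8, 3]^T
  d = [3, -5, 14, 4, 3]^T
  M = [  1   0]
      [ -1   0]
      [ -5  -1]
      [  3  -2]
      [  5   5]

Infeasible (no feasible solution exists)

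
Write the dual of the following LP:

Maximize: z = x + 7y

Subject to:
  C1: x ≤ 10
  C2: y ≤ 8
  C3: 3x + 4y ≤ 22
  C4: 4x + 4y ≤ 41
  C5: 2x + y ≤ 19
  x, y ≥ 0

Primal max cᵀx s.t. Ax ≤ b, x ≥ 0  →  Dual min bᵀy s.t. Aᵀy ≥ c, y ≥ 0.

Minimize: z = 10y1 + 8y2 + 22y3 + 41y4 + 19y5

Subject to:
  y1 + 3y3 + 4y4 + 2y5 ≥ 1
  y2 + 4y3 + 4y4 + y5 ≥ 7
  y1, y2, y3, y4, y5 ≥ 0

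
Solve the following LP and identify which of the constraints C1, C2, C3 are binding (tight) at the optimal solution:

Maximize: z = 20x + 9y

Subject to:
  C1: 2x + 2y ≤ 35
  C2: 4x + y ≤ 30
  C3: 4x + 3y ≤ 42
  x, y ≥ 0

At x = 6, y = 6, compute slack b - a·x for each constraint:
  C1: 35 − 24 = 11  (slack)
  C2: 30 − 30 = 0  (binding)
  C3: 42 − 42 = 0  (binding)

Optimal: x = 6, y = 6
Binding: C2, C3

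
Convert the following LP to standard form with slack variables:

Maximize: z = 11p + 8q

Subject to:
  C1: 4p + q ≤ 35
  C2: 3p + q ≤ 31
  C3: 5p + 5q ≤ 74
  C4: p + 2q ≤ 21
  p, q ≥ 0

max z = 11p + 8q

s.t.
  4p + q + s1 = 35
  3p + q + s2 = 31
  5p + 5q + s3 = 74
  p + 2q + s4 = 21
  p, q, s1, s2, s3, s4 ≥ 0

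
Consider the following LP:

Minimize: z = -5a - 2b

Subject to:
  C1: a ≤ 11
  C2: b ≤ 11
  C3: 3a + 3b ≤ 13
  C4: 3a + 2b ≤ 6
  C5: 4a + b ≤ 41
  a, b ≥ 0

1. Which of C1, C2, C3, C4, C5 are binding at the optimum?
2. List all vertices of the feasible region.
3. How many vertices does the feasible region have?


1. C4
2. (0, 0), (2, 0), (0, 3)
3. 3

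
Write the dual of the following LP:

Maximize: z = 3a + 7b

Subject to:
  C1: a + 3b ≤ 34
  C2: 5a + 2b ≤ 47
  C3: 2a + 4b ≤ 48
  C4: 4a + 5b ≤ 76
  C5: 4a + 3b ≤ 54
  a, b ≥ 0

Primal max cᵀx s.t. Ax ≤ b, x ≥ 0  →  Dual min bᵀy s.t. Aᵀy ≥ c, y ≥ 0.

Minimize: z = 34y1 + 47y2 + 48y3 + 76y4 + 54y5

Subject to:
  y1 + 5y2 + 2y3 + 4y4 + 4y5 ≥ 3
  3y1 + 2y2 + 4y3 + 5y4 + 3y5 ≥ 7
  y1, y2, y3, y4, y5 ≥ 0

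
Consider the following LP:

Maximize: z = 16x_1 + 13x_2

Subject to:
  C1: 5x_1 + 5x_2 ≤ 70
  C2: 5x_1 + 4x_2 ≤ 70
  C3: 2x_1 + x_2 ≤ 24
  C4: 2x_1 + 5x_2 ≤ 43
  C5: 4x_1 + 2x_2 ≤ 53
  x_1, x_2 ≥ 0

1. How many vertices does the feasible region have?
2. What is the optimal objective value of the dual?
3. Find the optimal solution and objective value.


1. 5
2. 212
3. x_1 = 10, x_2 = 4, z = 212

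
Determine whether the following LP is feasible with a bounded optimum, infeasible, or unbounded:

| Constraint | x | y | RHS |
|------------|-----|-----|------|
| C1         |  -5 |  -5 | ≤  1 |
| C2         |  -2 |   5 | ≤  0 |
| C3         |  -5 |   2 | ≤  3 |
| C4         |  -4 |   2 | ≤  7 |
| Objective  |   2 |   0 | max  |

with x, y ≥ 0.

Unbounded (objective can increase without bound)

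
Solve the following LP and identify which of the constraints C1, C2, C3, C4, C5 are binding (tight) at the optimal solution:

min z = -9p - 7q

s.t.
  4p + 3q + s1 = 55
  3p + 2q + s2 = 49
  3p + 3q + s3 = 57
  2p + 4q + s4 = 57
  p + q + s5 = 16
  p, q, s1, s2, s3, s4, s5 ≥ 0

At p = 7, q = 9, compute slack b - a·x for each constraint:
  C1: 55 − 55 = 0  (binding)
  C2: 49 − 39 = 10  (slack)
  C3: 57 − 48 = 9  (slack)
  C4: 57 − 50 = 7  (slack)
  C5: 16 − 16 = 0  (binding)

Optimal: p = 7, q = 9
Binding: C1, C5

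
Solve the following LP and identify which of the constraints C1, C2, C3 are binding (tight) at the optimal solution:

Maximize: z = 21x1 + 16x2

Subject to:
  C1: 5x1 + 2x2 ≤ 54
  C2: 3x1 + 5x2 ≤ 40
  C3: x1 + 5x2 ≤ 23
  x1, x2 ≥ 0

At x1 = 10, x2 = 2, compute slack b - a·x for each constraint:
  C1: 54 − 54 = 0  (binding)
  C2: 40 − 40 = 0  (binding)
  C3: 23 − 20 = 3  (slack)

Optimal: x1 = 10, x2 = 2
Binding: C1, C2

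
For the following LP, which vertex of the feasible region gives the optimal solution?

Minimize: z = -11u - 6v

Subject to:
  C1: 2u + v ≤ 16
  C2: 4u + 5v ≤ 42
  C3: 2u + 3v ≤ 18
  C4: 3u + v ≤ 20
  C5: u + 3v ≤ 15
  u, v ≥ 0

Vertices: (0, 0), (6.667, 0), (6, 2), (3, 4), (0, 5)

Evaluate the objective at each vertex of the feasible region:
  z(0, 0) = 0
  z(6.667, 0) = -73.33
  z(6, 2) = -78  ←
  z(3, 4) = -57
  z(0, 5) = -30
The minimum is at u = 6, v = 2.

(6, 2)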